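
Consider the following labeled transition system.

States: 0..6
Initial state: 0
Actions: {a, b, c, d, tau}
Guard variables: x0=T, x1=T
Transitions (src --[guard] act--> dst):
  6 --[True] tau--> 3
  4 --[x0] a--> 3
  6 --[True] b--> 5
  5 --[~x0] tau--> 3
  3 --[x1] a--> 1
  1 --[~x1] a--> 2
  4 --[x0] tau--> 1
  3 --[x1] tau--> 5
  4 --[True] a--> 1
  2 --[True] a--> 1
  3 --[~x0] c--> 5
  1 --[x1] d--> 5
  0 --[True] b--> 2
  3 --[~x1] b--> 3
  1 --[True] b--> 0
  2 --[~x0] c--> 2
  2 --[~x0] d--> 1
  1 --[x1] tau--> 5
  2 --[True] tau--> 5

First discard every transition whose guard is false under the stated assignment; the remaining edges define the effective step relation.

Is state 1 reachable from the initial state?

Guard filter leaves 13 enabled edge(s).
L0 = {0}
L1 = {2}  now seen {0,2}
L2 = {1,5}  now seen {0,1,2,5}
R = {0,1,2,5}
trace reaching 1: b·a

Answer: REACHABLE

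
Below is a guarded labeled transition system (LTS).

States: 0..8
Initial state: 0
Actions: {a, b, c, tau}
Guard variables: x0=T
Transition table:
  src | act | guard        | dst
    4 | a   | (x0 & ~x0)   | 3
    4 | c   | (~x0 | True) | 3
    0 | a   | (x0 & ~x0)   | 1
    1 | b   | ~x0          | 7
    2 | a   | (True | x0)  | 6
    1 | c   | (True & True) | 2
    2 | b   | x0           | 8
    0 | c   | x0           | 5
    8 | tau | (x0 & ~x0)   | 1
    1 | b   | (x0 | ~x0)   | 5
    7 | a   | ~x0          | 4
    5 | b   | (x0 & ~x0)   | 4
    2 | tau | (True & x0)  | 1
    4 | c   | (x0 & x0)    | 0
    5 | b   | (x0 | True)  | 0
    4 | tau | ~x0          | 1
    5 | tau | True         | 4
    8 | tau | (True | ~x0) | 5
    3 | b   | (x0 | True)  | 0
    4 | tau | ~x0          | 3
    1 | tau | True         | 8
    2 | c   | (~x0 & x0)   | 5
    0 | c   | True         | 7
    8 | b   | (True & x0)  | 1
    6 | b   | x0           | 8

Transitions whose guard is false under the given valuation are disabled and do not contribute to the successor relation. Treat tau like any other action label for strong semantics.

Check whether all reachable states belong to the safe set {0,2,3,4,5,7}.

Inv-set: {0,2,3,4,5,7}
Reachable = {0,3,4,5,7}
  0: safe
  3: safe
  4: safe
  5: safe
  7: safe

Answer: INVARIANT HOLDS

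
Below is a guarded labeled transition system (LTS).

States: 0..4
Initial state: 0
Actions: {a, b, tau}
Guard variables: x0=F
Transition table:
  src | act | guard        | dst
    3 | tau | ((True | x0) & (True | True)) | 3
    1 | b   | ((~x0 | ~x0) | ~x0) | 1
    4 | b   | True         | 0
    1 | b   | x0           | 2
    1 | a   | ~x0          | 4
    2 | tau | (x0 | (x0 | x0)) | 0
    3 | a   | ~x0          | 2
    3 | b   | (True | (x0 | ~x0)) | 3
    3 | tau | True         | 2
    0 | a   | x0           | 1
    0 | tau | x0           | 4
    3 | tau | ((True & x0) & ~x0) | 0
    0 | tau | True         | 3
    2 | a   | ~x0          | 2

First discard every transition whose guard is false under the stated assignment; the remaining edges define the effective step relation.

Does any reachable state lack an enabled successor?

R = {0,2,3}
  0: tau→3  [deg 1]
  2: a→2  [deg 1]
  3: a→2  b→3  tau→2  tau→3  [deg 4]

Answer: DEADLOCK-FREE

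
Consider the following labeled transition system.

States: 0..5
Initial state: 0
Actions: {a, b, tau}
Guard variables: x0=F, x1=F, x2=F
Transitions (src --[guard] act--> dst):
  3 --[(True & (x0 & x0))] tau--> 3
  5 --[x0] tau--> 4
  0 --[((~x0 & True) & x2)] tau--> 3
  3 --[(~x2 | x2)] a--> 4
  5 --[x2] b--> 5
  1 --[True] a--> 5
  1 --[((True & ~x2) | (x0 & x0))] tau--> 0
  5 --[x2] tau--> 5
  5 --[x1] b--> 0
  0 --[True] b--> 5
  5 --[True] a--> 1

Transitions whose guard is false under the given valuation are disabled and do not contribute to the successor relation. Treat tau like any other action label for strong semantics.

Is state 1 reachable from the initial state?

Guard filter leaves 5 enabled edge(s).
L0 = {0}
L1 = {5}  cumulative {0,5}
L2 = {1}  cumulative {0,1,5}
R = {0,1,5}
Path to 1: b·a

Answer: REACHABLE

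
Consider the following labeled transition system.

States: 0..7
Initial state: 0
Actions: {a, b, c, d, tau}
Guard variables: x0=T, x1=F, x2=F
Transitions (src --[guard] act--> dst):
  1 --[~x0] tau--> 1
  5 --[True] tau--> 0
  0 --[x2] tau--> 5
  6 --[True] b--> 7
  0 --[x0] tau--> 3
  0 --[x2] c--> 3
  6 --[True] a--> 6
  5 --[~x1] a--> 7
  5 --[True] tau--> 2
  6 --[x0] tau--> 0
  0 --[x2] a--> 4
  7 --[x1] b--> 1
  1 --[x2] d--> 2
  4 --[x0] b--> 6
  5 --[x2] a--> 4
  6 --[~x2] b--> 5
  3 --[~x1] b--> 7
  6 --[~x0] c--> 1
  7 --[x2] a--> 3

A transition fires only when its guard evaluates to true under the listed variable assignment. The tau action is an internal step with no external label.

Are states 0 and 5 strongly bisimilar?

Refine partition for ~:
  π0 = {{0,1,2,3,4,5,6,7}}
  π1 = {{0},{1,2,7},{3,4},{5},{6}}
  π2 = {{0},{1,2,7},{3},{4},{5},{6}}
Fixed point at round 3; 6 class(es).
class of 0: {0}; class of 5: {5}

Answer: NOT BISIMILAR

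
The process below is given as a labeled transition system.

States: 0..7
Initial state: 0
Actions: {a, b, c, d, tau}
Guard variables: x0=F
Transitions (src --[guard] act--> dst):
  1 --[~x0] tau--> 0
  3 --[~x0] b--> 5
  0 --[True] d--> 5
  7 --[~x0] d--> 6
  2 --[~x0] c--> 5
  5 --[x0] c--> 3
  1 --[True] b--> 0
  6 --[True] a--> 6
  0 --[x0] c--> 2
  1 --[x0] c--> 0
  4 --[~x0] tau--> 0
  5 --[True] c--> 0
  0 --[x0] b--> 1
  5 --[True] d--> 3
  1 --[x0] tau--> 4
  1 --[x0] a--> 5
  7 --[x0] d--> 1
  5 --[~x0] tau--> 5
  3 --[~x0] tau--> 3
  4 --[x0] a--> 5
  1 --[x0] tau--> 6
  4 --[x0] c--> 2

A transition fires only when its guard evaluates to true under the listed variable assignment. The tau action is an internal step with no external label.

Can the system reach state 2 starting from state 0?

Answer: UNREACHABLE

Working:
Guard filter leaves 12 enabled edge(s).
L0 = {0}
L1 = {5}  total {0,5}
L2 = {3}  total {0,3,5}
R = {0,3,5}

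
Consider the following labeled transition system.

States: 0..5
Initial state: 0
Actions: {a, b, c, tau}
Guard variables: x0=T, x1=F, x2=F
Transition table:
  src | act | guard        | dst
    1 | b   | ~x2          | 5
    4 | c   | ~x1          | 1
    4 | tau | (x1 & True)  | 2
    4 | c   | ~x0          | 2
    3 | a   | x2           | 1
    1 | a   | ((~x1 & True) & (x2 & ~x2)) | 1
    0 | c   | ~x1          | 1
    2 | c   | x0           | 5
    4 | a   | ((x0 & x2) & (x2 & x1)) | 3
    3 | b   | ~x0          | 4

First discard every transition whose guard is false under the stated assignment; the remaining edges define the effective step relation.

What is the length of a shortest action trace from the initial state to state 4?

Answer: UNREACHABLE

Working:
Layered search for 4:
  depth 0: {0}
  depth 1: {1}
  depth 2: {5}
4 never appears.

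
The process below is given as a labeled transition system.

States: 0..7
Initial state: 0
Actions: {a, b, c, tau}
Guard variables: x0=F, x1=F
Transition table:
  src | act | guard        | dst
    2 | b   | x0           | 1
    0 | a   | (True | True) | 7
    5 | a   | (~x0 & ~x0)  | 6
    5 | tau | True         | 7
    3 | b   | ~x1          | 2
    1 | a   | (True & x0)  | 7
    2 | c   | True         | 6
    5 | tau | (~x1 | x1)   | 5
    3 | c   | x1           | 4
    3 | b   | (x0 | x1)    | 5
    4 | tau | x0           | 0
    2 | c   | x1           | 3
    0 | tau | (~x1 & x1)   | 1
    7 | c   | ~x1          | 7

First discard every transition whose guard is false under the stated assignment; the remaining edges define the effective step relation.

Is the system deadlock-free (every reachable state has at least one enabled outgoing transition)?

Answer: DEADLOCK-FREE

Analysis:
R = {0,7}
  0: a→7  [1 out]
  7: c→7  [1 out]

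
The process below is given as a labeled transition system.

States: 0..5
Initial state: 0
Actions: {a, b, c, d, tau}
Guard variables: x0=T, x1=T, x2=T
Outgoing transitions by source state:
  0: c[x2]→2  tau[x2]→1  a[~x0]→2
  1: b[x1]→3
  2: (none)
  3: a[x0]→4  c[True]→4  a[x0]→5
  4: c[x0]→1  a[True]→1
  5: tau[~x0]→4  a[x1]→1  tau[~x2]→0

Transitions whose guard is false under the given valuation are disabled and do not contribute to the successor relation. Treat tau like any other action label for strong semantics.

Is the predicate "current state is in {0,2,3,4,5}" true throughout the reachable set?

Answer: INVARIANT VIOLATED at state 1

Trace:
Allowed set {0,2,3,4,5}
Reach set: {0,1,2,3,4,5}
  0: safe
  1: outside
  2: safe
  3: safe
  4: safe
  5: safe
reach 1 via tau — violates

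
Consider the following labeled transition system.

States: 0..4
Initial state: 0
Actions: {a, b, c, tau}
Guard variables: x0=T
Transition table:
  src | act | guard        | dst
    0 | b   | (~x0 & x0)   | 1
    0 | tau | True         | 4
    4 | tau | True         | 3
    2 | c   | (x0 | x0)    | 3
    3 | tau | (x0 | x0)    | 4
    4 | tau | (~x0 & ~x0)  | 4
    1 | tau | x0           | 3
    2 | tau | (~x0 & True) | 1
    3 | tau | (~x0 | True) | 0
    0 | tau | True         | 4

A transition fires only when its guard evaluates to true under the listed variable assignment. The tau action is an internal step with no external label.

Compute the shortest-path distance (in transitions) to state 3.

Answer: 2

Trace:
Layered search for 3:
  L0 = {0}
  L1 = {4}
  L2 = {3}
3 enters at depth 2; path tau·tau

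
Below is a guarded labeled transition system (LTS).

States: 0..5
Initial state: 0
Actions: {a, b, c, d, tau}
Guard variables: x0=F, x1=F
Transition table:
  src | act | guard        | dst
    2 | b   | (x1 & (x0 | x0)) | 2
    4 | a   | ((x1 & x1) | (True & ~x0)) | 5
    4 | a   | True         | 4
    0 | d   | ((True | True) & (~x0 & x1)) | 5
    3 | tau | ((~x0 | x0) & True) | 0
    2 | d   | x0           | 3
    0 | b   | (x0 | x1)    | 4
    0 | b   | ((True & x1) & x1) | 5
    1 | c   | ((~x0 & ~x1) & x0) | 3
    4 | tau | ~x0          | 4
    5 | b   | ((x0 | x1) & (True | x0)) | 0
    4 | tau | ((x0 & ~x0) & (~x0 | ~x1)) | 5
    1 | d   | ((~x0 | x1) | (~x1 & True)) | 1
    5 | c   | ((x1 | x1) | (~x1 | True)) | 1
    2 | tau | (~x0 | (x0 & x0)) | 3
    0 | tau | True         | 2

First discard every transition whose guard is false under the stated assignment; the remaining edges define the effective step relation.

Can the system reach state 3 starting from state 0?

Answer: REACHABLE

Trace:
8 transition(s) survive guard evaluation.
Layer 0: {0}
Layer 1: {2}  cumulative {0,2}
Layer 2: {3}  cumulative {0,2,3}
R = {0,2,3}
Path to 3: tau·tau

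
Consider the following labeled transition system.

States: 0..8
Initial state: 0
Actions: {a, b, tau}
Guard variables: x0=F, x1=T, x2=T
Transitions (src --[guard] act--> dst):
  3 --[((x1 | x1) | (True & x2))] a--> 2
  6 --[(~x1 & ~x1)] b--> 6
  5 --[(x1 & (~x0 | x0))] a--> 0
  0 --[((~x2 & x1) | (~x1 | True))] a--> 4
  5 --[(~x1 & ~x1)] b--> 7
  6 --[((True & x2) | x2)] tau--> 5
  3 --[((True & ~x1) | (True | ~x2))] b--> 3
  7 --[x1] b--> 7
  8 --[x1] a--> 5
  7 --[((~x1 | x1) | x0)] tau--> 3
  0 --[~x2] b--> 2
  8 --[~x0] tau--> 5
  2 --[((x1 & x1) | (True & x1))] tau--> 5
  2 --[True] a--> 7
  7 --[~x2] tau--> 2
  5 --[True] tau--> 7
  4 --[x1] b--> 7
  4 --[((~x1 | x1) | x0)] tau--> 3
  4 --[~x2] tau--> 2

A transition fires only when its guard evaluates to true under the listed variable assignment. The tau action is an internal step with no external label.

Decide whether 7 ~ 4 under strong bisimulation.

Answer: BISIMILAR

Working:
Refine partition for ~:
  round 0: {{0,1,2,3,4,5,6,7,8}}
  round 1: {{0},{1},{2,5,8},{3},{4,7},{6}}
  round 2: {{0},{1},{2},{3},{4,7},{5},{6},{8}}
Fixed point at round 3; 8 class(es).
7∈{4,7}, 4∈{4,7}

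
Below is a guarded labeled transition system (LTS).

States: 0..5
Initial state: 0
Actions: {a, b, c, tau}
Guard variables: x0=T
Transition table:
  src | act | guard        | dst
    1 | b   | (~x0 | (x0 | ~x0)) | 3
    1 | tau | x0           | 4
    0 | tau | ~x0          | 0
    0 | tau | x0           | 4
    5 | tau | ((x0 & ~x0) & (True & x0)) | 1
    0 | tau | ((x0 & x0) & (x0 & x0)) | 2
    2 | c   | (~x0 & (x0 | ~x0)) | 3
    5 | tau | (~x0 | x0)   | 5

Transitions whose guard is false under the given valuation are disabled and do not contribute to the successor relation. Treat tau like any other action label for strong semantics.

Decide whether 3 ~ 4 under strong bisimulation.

Answer: BISIMILAR

Working:
Compute ~ classes (split until stable):
  round 0: {{0,1,2,3,4,5}}
  round 1: {{0,5},{1},{2,3,4}}
  round 2: {{0},{1},{2,3,4},{5}}
4 equivalence class(es) (converged in 3)
class of 3: {2,3,4}; class of 4: {2,3,4}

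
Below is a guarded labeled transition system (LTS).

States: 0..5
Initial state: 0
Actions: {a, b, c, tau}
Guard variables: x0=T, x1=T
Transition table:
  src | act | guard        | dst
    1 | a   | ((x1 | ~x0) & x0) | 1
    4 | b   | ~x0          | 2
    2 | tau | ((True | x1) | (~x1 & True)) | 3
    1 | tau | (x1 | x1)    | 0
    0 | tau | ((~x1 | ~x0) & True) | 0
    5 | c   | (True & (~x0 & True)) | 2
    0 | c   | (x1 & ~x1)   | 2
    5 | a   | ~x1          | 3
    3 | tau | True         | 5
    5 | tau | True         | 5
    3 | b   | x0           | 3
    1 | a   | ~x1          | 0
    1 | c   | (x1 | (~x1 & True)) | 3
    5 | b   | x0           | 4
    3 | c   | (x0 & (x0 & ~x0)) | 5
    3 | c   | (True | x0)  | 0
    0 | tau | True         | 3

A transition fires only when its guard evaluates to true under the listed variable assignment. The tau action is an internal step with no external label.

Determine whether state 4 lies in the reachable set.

Guard filter leaves 10 enabled edge(s).
Layer 0: {0}
Layer 1: {3}  cumulative {0,3}
Layer 2: {5}  cumulative {0,3,5}
Layer 3: {4}  cumulative {0,3,4,5}
Reach set: {0,3,4,5}
witness 4: tau·tau·b

Answer: REACHABLE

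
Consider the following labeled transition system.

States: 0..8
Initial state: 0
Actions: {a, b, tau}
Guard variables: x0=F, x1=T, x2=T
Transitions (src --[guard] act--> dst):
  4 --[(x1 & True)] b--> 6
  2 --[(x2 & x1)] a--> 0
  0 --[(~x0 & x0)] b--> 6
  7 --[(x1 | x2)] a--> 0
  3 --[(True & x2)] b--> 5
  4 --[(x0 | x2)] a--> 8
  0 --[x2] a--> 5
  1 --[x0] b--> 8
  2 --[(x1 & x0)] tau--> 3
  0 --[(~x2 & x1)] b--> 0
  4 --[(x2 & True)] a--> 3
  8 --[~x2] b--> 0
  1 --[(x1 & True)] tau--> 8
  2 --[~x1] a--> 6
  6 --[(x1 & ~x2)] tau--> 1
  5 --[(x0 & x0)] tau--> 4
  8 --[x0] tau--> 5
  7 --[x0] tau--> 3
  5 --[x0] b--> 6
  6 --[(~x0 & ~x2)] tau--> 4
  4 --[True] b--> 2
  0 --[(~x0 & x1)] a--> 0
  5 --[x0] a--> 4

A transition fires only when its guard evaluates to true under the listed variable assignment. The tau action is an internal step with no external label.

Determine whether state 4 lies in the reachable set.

10 transition(s) survive guard evaluation.
L0 = {0}
L1 = {5}  now seen {0,5}
Reach set: {0,5}

Answer: UNREACHABLE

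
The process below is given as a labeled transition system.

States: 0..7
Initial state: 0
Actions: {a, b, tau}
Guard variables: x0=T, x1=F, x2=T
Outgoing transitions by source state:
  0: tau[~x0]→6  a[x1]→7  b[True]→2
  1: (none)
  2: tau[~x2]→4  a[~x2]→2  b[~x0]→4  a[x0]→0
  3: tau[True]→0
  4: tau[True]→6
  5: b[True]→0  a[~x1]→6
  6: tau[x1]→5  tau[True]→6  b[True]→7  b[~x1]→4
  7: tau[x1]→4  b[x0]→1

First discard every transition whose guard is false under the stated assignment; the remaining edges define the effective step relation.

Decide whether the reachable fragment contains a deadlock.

Answer: DEADLOCK-FREE

Analysis:
Reach set: {0,2}
  0: b→2  [1 out]
  2: a→0  [1 out]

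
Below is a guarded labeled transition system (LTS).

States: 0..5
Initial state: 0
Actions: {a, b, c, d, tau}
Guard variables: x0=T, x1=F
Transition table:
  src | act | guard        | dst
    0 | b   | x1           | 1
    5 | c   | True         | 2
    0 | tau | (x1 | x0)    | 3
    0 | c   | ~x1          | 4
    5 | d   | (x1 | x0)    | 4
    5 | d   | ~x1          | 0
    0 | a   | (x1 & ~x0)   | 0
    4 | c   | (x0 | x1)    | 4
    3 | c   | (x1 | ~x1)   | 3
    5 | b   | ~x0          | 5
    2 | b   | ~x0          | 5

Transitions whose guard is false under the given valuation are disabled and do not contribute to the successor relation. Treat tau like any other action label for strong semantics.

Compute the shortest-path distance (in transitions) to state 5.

Answer: UNREACHABLE

Analysis:
Breadth-first toward 5:
  depth 0: {0}
  depth 1: {3,4}
5 never appears.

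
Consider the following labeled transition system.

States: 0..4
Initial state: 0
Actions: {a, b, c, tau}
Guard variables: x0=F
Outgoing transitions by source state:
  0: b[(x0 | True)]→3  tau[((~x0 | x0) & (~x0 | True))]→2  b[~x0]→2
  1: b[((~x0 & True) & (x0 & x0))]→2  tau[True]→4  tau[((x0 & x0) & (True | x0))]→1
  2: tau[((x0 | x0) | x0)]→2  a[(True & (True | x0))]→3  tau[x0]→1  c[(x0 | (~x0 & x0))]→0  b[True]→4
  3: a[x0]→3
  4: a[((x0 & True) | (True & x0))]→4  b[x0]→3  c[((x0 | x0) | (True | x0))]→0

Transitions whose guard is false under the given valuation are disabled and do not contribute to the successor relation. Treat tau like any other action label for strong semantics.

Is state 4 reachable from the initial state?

After dropping false guards: 7 live edges.
L0 = {0}
L1 = {2,3}  cumulative {0,2,3}
L2 = {4}  cumulative {0,2,3,4}
Reach set: {0,2,3,4}
trace reaching 4: b·b

Answer: REACHABLE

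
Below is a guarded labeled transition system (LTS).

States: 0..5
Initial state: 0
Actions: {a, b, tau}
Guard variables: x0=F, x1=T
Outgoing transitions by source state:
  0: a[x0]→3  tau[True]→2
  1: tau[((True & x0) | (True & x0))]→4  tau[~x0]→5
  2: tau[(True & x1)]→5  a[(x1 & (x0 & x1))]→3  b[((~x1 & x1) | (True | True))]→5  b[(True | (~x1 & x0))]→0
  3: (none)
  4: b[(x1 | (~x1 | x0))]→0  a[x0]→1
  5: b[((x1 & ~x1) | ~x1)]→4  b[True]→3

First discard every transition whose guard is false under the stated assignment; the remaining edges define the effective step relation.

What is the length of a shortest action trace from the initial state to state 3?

Answer: 3

Trace:
Breadth-first toward 3:
  L0 = {0}
  L1 = {2}
  L2 = {5}
  L3 = {3}
first hit 3 at d=3 via tau·b·b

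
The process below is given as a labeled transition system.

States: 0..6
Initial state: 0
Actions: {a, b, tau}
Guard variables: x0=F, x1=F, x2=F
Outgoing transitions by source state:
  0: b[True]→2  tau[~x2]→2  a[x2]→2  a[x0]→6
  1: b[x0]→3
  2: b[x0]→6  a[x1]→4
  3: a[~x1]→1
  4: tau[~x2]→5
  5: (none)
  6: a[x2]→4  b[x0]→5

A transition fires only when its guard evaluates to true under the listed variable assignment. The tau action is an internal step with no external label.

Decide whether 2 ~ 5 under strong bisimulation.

Answer: BISIMILAR

Trace:
Compute ~ classes (split until stable):
  π0 = {{0,1,2,3,4,5,6}}
  π1 = {{0},{1,2,5,6},{3},{4}}
Fixed point at round 2; 4 class(es).
class of 2: {1,2,5,6}; class of 5: {1,2,5,6}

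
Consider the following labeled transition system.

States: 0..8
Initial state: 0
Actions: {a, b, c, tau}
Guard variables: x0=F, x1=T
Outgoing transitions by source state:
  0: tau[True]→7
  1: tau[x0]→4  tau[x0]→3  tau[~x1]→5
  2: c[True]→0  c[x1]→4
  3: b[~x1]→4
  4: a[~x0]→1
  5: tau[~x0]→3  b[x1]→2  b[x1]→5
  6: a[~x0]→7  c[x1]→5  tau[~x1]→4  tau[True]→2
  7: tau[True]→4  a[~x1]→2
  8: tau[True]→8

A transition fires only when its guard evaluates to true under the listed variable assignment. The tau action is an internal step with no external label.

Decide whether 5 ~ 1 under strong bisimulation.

Refine partition for ~:
  round 0: {{0,1,2,3,4,5,6,7,8}}
  round 1: {{0,7,8},{1,3},{2},{4},{5},{6}}
  round 2: {{0,8},{1,3},{2},{4},{5},{6},{7}}
  round 3: {{0},{1,3},{2},{4},{5},{6},{7},{8}}
stable after 4 split(s): 8 block(s)
5∈{5}, 1∈{1,3}

Answer: NOT BISIMILAR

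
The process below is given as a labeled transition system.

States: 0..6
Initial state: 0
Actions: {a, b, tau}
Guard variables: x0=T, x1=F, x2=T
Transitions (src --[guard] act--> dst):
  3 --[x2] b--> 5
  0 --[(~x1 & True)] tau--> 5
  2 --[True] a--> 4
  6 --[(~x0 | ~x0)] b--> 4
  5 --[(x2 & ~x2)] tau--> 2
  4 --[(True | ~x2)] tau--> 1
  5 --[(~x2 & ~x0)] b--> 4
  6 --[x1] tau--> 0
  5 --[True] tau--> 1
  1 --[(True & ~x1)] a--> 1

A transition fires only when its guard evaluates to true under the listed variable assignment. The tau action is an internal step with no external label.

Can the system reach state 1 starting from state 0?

6 transition(s) survive guard evaluation.
L0 = {0}
L1 = {5}  now seen {0,5}
L2 = {1}  now seen {0,1,5}
Reach set: {0,1,5}
witness 1: tau·tau

Answer: REACHABLE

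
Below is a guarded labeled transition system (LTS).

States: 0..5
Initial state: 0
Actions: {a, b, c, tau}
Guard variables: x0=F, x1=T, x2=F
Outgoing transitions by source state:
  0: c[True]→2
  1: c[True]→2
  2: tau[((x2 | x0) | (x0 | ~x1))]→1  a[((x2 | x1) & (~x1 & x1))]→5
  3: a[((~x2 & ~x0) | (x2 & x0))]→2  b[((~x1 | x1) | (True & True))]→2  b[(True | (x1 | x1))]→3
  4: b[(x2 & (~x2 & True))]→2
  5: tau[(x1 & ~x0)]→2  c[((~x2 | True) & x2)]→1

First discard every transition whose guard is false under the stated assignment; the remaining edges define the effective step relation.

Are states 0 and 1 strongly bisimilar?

Refine partition for ~:
  π0 = {{0,1,2,3,4,5}}
  π1 = {{0,1},{2,4},{3},{5}}
4 equivalence class(es) (converged in 2)
[0]={0,1}  [1]={0,1}

Answer: BISIMILAR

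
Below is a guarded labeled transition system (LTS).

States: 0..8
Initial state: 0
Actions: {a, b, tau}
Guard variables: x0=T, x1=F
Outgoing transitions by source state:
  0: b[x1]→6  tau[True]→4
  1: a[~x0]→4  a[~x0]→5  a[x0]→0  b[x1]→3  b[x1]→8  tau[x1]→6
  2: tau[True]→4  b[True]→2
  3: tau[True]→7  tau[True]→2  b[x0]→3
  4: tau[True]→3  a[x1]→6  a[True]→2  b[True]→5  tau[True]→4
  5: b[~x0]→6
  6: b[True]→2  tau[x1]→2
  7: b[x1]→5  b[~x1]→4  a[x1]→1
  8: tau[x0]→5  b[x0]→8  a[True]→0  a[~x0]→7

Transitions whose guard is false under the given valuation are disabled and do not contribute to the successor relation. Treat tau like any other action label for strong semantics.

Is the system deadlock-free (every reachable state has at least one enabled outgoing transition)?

Reach set: {0,2,3,4,5,7}
  0: tau→4  [1 out]
  2: b→2  tau→4  [2 out]
  3: b→3  tau→2  tau→7  [3 out]
  4: a→2  b→5  tau→3  tau→4  [4 out]
  5: ∅  [deadlock]
  7: b→4  [1 out]
trace reaching 5: tau·b

Answer: DEADLOCK at state 5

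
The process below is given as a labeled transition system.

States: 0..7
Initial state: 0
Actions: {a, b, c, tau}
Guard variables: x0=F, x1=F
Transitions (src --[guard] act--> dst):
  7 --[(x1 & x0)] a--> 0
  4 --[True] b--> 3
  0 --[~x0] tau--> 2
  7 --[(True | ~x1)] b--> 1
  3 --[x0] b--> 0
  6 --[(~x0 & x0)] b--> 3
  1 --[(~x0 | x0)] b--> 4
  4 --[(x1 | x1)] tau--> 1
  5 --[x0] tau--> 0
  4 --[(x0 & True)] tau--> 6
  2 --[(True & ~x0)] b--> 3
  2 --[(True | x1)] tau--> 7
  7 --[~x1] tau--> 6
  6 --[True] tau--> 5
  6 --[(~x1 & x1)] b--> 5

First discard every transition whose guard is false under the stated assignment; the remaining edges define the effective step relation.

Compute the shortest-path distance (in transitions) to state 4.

Breadth-first toward 4:
  Layer 0: {0}
  Layer 1: {2}
  Layer 2: {3,7}
  Layer 3: {1,6}
  Layer 4: {4,5}
4 enters at depth 4; path tau·tau·b·b

Answer: 4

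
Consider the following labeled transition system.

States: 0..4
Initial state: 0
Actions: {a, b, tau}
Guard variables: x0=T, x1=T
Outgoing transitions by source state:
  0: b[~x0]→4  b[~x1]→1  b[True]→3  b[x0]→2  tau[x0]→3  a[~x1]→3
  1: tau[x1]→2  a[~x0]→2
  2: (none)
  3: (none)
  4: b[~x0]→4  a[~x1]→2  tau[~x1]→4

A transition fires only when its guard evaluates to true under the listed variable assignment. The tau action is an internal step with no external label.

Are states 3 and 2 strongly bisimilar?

Answer: BISIMILAR

Analysis:
Compute ~ classes (split until stable):
  round 0: {{0,1,2,3,4}}
  round 1: {{0},{1},{2,3,4}}
3 equivalence class(es) (converged in 2)
3∈{2,3,4}, 2∈{2,3,4}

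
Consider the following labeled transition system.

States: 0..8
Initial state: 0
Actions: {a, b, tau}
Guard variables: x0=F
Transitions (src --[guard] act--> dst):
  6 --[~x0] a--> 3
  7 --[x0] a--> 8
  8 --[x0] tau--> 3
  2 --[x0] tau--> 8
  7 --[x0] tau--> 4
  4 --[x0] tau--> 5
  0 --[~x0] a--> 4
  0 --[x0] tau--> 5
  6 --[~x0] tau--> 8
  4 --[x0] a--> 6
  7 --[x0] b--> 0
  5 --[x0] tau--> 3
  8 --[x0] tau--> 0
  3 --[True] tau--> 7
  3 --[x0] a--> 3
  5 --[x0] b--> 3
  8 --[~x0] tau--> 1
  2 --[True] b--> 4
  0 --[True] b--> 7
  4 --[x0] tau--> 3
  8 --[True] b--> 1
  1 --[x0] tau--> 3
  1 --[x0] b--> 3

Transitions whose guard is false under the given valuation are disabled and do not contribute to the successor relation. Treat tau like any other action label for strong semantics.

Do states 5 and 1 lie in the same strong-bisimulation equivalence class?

Refine partition for ~:
  π0 = {{0,1,2,3,4,5,6,7,8}}
  π1 = {{0},{1,4,5,7},{2},{3},{6},{8}}
6 equivalence class(es) (converged in 2)
[5]={1,4,5,7}  [1]={1,4,5,7}

Answer: BISIMILAR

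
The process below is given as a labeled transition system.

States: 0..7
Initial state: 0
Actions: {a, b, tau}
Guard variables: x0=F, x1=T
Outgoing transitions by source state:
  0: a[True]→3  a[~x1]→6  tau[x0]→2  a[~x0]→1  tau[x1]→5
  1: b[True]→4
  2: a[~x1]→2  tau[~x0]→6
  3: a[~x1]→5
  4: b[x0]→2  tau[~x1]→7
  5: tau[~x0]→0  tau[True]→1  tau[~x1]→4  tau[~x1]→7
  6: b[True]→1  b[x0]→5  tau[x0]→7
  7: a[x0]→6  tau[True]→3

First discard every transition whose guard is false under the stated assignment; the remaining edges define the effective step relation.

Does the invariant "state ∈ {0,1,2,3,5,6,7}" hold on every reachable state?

Allowed set {0,1,2,3,5,6,7}
R = {0,1,3,4,5}
  0: ✓
  1: ✓
  3: ✓
  4: VIOLATES
  5: ✓
witness against invariant: a·b → 4

Answer: INVARIANT VIOLATED at state 4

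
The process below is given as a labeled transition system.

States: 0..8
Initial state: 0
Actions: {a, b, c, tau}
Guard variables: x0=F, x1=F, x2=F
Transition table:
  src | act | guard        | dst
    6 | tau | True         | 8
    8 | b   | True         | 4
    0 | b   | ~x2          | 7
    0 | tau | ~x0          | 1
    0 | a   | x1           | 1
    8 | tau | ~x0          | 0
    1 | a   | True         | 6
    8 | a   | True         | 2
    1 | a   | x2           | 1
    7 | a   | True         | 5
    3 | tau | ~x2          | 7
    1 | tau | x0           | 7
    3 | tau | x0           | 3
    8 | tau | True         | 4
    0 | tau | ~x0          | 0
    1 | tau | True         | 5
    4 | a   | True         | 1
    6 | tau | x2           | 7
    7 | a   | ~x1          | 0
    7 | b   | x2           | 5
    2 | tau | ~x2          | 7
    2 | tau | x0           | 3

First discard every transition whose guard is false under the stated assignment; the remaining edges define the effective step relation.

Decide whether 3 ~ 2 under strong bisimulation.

Bisimulation quotient by refinement:
  round 0: {{0,1,2,3,4,5,6,7,8}}
  round 1: {{0},{1},{2,3,6},{4,7},{5},{8}}
  round 2: {{0},{1},{2,3},{4},{5},{6},{7},{8}}
8 equivalence class(es) (converged in 3)
[3]={2,3}  [2]={2,3}

Answer: BISIMILAR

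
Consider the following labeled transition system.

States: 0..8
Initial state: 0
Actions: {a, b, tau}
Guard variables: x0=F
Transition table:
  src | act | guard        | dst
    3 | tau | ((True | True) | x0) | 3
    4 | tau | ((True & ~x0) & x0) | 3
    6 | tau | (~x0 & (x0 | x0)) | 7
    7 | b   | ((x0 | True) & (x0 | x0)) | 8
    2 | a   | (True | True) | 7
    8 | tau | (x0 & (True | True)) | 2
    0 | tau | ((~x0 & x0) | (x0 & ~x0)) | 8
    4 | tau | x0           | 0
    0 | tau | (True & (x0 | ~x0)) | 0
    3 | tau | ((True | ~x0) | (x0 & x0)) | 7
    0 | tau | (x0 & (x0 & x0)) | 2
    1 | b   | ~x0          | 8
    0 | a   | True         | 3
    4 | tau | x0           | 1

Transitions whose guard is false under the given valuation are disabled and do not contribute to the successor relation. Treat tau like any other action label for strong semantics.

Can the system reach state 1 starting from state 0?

After dropping false guards: 6 live edges.
depth 0: {0}
depth 1: {3}  cumulative {0,3}
depth 2: {7}  cumulative {0,3,7}
Reachable = {0,3,7}

Answer: UNREACHABLE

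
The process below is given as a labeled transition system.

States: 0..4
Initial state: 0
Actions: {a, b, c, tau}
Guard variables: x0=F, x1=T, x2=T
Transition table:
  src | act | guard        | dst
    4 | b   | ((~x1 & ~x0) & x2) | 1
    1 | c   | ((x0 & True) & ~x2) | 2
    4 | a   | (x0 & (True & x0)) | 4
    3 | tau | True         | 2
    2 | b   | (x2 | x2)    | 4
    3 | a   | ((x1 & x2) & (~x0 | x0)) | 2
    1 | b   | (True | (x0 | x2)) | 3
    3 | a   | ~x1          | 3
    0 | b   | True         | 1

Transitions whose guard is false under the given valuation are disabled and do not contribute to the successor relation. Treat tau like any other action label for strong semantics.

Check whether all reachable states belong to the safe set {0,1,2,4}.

Inv-set: {0,1,2,4}
Reachable = {0,1,2,3,4}
  0: ✓
  1: ✓
  2: ✓
  3: VIOLATES
  4: ✓
reach 3 via b·b — violates

Answer: INVARIANT VIOLATED at state 3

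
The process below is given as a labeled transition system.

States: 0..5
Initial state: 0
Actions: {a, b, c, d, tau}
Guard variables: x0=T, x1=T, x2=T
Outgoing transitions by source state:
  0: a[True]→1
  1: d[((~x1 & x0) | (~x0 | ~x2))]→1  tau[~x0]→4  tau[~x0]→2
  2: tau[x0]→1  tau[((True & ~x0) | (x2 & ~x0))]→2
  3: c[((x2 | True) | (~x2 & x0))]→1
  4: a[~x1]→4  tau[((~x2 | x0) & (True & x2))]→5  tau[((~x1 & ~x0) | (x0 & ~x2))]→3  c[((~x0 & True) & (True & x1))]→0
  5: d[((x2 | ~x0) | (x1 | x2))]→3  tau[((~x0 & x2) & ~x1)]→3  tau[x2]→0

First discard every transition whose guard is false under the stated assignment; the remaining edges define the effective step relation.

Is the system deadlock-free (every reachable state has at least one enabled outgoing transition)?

Reach set: {0,1}
  0: a→1  [1 out]
  1: ∅  [deadlock]
trace reaching 1: a

Answer: DEADLOCK at state 1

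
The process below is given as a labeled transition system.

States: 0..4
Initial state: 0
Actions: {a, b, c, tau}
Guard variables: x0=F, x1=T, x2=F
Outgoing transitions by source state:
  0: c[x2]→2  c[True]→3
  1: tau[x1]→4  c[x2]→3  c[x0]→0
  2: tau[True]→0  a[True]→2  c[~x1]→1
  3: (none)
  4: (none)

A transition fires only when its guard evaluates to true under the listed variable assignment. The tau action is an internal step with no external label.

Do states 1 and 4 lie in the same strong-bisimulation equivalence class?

Bisimulation quotient by refinement:
  π0 = {{0,1,2,3,4}}
  π1 = {{0},{1},{2},{3,4}}
4 equivalence class(es) (converged in 2)
class of 1: {1}; class of 4: {3,4}

Answer: NOT BISIMILAR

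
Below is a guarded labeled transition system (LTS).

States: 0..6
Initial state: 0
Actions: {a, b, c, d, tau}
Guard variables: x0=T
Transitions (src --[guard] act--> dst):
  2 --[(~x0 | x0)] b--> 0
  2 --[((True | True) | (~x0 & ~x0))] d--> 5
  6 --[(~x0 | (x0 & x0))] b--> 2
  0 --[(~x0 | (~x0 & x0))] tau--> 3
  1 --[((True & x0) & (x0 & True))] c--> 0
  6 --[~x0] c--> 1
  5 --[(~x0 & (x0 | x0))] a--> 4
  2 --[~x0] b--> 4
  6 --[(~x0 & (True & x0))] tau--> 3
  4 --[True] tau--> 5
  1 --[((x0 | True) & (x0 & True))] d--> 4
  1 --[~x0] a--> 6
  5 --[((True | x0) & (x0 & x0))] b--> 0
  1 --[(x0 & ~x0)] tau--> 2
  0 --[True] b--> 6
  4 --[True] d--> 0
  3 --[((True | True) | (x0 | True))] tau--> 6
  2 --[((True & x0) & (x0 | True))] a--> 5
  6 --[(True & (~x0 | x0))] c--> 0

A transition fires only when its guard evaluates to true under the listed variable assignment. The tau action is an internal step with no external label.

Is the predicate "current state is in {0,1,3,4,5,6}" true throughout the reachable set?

Allowed set {0,1,3,4,5,6}
Reach set: {0,2,5,6}
  0: ✓
  2: ✗ unsafe
  5: ✓
  6: ✓
reach 2 via b·b — violates

Answer: INVARIANT VIOLATED at state 2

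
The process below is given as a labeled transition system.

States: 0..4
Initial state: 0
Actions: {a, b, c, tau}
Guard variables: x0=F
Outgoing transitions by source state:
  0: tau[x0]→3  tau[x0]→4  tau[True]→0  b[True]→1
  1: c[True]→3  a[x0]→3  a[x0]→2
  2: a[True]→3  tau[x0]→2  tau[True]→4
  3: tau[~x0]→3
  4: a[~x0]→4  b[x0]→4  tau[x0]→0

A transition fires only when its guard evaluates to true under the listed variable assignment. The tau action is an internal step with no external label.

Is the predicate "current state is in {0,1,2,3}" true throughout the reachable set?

Answer: INVARIANT HOLDS

Analysis:
Inv-set: {0,1,2,3}
Reach set: {0,1,3}
  0: ✓
  1: ✓
  3: ✓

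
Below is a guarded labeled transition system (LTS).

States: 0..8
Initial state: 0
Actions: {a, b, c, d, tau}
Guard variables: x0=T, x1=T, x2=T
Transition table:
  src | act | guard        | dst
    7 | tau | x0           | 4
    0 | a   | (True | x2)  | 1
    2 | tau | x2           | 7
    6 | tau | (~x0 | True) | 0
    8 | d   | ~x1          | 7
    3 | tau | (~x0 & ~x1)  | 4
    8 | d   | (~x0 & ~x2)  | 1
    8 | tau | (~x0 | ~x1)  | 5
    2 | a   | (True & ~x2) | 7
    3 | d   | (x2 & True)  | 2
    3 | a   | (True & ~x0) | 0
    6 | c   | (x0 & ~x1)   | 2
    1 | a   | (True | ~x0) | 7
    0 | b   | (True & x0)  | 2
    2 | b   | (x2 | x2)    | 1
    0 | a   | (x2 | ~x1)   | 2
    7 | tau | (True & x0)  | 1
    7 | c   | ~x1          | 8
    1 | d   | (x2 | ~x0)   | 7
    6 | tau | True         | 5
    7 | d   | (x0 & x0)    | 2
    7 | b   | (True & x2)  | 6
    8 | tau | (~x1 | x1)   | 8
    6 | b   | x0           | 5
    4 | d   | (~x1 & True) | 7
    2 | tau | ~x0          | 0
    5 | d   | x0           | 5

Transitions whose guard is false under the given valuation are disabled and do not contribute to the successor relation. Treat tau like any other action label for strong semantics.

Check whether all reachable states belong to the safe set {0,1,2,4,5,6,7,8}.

Answer: INVARIANT HOLDS

Working:
Allowed set {0,1,2,4,5,6,7,8}
Reach set: {0,1,2,4,5,6,7}
  0: ✓
  1: ✓
  2: ✓
  4: ✓
  5: ✓
  6: ✓
  7: ✓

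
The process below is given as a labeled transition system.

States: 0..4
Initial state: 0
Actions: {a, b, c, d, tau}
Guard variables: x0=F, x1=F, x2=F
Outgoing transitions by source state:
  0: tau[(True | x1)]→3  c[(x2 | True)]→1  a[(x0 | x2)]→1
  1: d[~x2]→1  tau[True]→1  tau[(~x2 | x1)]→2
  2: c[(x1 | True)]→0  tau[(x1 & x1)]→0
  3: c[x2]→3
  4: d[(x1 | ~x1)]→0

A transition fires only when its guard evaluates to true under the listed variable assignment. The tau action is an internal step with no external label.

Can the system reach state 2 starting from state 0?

Answer: REACHABLE

Trace:
Guard filter leaves 7 enabled edge(s).
Layer 0: {0}
Layer 1: {1,3}  cumulative {0,1,3}
Layer 2: {2}  cumulative {0,1,2,3}
R = {0,1,2,3}
trace reaching 2: c·tau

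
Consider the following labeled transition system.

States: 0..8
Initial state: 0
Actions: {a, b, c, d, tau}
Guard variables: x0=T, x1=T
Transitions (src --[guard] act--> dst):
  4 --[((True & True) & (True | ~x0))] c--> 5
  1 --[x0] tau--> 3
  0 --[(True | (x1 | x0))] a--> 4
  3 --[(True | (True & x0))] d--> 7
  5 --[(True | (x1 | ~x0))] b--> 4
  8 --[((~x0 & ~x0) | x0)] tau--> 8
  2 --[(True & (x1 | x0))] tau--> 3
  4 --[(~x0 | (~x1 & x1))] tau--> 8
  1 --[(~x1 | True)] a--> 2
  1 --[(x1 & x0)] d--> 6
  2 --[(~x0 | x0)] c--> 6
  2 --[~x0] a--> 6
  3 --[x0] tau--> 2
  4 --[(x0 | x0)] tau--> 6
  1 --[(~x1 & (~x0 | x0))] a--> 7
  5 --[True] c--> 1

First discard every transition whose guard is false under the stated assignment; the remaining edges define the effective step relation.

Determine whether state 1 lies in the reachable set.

13 transition(s) survive guard evaluation.
L0 = {0}
L1 = {4}  cumulative {0,4}
L2 = {5,6}  cumulative {0,4,5,6}
L3 = {1}  cumulative {0,1,4,5,6}
L4 = {2,3}  cumulative {0,1,2,3,4,5,6}
L5 = {7}  cumulative {0,1,2,3,4,5,6,7}
Reachable = {0,1,2,3,4,5,6,7}
witness 1: a·c·c

Answer: REACHABLE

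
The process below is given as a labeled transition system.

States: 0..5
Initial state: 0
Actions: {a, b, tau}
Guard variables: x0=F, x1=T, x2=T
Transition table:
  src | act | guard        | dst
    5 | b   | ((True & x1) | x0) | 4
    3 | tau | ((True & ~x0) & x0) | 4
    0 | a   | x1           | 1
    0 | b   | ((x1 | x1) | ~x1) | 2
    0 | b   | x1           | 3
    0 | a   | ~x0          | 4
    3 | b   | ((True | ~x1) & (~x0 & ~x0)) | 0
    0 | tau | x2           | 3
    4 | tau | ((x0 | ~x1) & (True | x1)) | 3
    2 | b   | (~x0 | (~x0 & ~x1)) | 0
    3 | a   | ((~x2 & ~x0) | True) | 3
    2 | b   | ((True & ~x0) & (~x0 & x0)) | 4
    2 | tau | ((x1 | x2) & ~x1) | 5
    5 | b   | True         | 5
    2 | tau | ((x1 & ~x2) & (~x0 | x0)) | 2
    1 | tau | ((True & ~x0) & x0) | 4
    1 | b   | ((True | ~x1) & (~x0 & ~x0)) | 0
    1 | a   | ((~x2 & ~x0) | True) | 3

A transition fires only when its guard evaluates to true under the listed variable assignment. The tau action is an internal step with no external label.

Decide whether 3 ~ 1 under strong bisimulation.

Answer: BISIMILAR

Working:
Bisimulation quotient by refinement:
  round 0: {{0,1,2,3,4,5}}
  round 1: {{0},{1,3},{2,5},{4}}
  round 2: {{0},{1,3},{2},{4},{5}}
Fixed point at round 3; 5 class(es).
class of 3: {1,3}; class of 1: {1,3}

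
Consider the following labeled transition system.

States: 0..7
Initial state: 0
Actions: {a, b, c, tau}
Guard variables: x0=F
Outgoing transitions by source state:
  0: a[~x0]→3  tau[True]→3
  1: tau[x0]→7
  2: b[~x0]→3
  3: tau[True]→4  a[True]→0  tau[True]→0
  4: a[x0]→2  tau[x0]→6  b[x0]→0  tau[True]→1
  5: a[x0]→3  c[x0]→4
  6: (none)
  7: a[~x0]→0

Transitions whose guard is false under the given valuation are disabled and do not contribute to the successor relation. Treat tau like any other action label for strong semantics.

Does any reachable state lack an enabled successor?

R = {0,1,3,4}
  0: a→3  tau→3  [2 out]
  1: ∅  [no exit]
  3: a→0  tau→0  tau→4  [3 out]
  4: tau→1  [1 out]
trace reaching 1: a·tau·tau

Answer: DEADLOCK at state 1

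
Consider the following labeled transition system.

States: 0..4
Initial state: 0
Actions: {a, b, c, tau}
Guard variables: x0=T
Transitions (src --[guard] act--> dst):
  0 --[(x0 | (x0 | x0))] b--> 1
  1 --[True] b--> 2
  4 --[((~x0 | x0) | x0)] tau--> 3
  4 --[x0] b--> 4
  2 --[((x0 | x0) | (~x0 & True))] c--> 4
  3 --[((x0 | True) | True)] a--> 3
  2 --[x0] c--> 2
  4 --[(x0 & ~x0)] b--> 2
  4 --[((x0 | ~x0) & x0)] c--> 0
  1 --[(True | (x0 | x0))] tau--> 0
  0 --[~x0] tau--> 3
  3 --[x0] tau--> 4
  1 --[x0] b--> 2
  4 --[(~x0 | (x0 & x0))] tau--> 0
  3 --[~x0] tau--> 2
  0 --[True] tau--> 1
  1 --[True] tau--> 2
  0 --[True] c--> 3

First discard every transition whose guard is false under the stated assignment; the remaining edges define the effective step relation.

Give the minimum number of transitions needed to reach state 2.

BFS to 2:
  Layer 0: {0}
  Layer 1: {1,3}
  Layer 2: {2,4}
2 enters at depth 2; path b·b

Answer: 2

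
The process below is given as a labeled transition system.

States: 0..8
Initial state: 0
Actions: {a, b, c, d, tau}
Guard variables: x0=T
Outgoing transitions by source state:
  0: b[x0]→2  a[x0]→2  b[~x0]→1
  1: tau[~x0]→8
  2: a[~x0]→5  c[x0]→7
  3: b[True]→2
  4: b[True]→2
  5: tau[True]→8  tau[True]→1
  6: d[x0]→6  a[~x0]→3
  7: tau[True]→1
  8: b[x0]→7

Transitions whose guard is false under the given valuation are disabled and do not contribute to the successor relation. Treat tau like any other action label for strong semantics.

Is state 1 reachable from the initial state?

Answer: REACHABLE

Working:
After dropping false guards: 10 live edges.
L0 = {0}
L1 = {2}  total {0,2}
L2 = {7}  total {0,2,7}
L3 = {1}  total {0,1,2,7}
R = {0,1,2,7}
Path to 1: b·c·tau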